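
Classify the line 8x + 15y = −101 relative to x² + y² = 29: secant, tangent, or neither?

Centre (0, 0), r² = 29. Distance² from centre to line = (101)²/289 = 10201/289.
Since d² > r², the line lies outside the circle.

neither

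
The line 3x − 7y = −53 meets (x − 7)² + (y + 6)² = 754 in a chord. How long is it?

6√58

Centre (7, −6), r² = 754. Perpendicular distance d from centre to line = |116| / √58 = 116/√58.
Chord = 2√(r² − d²) = 2·√(522) = 6√58.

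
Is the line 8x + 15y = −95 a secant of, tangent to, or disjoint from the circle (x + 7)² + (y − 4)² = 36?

Centre (−7, 4), r² = 36. Distance² from centre to line = (99)²/289 = 9801/289.
Since d² < r², the line cuts the circle twice.

secant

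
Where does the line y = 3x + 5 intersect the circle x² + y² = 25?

(−3, −4) and (0, 5)

Express y = 3x + 5 and substitute into the circle:
10x² + 30x = 0  ⟹  x² + 3x = 0
x = 0 or x = −3, giving (0, 5) and (−3, −4).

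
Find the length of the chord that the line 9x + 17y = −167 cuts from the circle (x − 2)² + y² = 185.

√370

Express y = (−167 − 9x)/17 and substitute into the circle:
370x² + 1850x − 24420 = 0  ⟹  x² + 5x − 66 = 0
x = 6 or x = −11, giving (6, −13) and (−11, −4).
|(6, −13) − (−11, −4)| = √((17)² + (−9)²) = √370.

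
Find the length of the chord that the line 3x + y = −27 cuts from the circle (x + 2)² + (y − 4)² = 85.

The distance from (−2, 4) to the line is 25/√10, and r² = 85.
Chord = 2√(r² − d²) = 2·√(45/2) = 3√10.

3√10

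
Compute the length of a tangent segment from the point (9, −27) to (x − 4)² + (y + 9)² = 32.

√317

The centre is (4, −9) and r = 4√2. The square of the distance from P to the centre is 25 + 324 = 349.
Power of the point: PT² = |PO|² − r² = 317, so PT = √317.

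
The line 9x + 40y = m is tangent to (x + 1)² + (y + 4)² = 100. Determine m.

The line touches the circle iff its distance from (−1, −4) is 10:
|9·(−1) + 40·(−4) − m| / √1681 = 10
|m − (−169)| = 10·41, so m = 241 or m = −579.

m = −579 or m = 241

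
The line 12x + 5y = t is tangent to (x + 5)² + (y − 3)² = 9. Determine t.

t = −84 or t = −6

For a tangent, require d(centre, line) = r = 3.
|12·(−5) + 5·3 − t| / √169 = 3
|t − (−45)| = 3·13, so t = −6 or t = −84.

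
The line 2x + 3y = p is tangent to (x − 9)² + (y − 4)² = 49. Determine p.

For a tangent, require d(centre, line) = r = 7.
|2·9 + 3·4 − p| / √13 = 7
|p − (30)| = 7√13.

p = 30 ± 7√13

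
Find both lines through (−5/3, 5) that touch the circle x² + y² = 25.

y = 5 and 3x − 4y = −25

A line y − (5) = m(x − (−5/3)) is tangent when its distance from (0, 0) is 5:
[m·(5/3) − (−5)]² = 25(m² + 1)
4m² − 3m = 0, so m = 0 or m = 3/4.
Through (−5/3, 5) these give y = 5 and 3x − 4y = −25.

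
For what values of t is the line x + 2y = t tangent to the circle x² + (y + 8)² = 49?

The line touches the circle iff its distance from (0, −8) is 7:
|1·0 + 2·(−8) − t| / √5 = 7
|t − (−16)| = 7√5.

t = −16 ± 7√5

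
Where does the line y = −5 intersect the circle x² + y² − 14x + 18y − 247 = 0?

Express y = −5 and substitute into the circle:
x² − 14x − 312 = 0
x = 26 or x = −12, giving (26, −5) and (−12, −5).

(−12, −5) and (26, −5)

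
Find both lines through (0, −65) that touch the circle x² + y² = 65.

8x − y = 65 and 8x + y = −65

A line y − (−65) = m(x − (0)) is tangent when its distance from (0, 0) is √65:
(0m − (65))² = 65(m² + 1)
m² − 64 = 0, so m = 8 or m = −8.
With m = 8: 8x − y = 65. With m = −8: 8x + y = −65.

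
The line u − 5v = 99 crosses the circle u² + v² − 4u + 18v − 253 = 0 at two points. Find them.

(−11, −22) and (19, −16)

Express v = (−99 + u)/5 and substitute into the circle:
26u² − 208u − 5434 = 0  ⟹  u² − 8u − 209 = 0
u = 19 or u = −11, giving (19, −16) and (−11, −22).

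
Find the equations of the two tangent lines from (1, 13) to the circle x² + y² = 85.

Write the tangent as mx − y + (13 − m·(1)) = 0 and set its distance from the centre to √85:
[m·(−1) − (−13)]² = 85(m² + 1)
42m² + 13m − 42 = 0, so m = −7/6 or m = 6/7.
With m = −7/6: 7x + 6y = 85. With m = 6/7: 6x − 7y = −85.

7x + 6y = 85 and 6x − 7y = −85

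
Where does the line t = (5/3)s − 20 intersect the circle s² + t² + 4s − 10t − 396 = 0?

(3, −15) and (18, 10)

From the line, t = (−60 + 5s)/3. Substituting:
34s² − 714s + 1836 = 0  ⟹  s² − 21s + 54 = 0
s = 18 or s = 3, giving (18, 10) and (3, −15).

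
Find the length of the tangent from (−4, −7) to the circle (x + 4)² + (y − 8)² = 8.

With centre O = (−4, 8), |OP|² = 225 and r² = 8.
Power of the point: PT² = |PO|² − r² = 217, so PT = √217.

√217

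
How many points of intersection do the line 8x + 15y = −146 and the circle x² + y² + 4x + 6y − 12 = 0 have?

1

Substituting the line into the circle gives 289x² + 2516x + 5476 = 0.
Discriminant = (2516)² − 4·289·(5476) = 0.
A repeated root: the line is tangent.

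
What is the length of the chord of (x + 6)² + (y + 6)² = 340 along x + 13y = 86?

Centre (−6, −6), r² = 340. Perpendicular distance d from centre to line = |−170| / √170 = 170/√170.
Chord = 2√(r² − d²) = 2·√(170) = 2√170.

2√170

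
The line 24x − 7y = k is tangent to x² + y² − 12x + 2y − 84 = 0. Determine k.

For a tangent, require d(centre, line) = r = 11.
|24·6 − 7·(−1) − k| / √625 = 11
|k − (151)| = 11·25, so k = 426 or k = −124.

k = −124 or k = 426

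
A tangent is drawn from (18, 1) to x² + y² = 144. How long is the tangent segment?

The centre is (0, 0) and r = 12. The square of the distance from P to the centre is 324 + 1 = 325.
By the tangent–radius right angle, tangent length = √(|PO|² − r²) = √181.

√181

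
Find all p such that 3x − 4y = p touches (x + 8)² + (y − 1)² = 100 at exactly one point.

For a tangent, require d(centre, line) = r = 10.
|3·(−8) − 4·1 − p| / √25 = 10
|p − (−28)| = 10·5, so p = 22 or p = −78.

p = −78 or p = 22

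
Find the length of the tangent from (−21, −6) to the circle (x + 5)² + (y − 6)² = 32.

The centre is (−5, 6) and r = 4√2. The square of the distance from P to the centre is 256 + 144 = 400.
The tangent meets the radius at right angles, so tangent² = |PO|² − r² = 400 − 32 = 368.

4√23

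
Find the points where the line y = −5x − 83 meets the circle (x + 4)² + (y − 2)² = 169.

(−17, 2) and (−16, −3)

Substitute y = −5x − 83:
26x² + 858x + 7072 = 0  ⟹  x² + 33x + 272 = 0
x = −16 or x = −17, giving (−16, −3) and (−17, 2).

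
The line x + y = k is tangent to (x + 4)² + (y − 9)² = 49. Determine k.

Tangency holds when the distance from the centre (−4, 9) to the line equals the radius 7:
|1·(−4) + 1·9 − k| / √2 = 7
|k − (5)| = 7√2.

k = 5 ± 7√2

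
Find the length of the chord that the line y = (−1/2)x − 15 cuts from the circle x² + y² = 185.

From the line, y = (−30 − x)/2. Substituting:
5x² + 60x + 160 = 0  ⟹  x² + 12x + 32 = 0
x = −4 or x = −8, giving (−4, −13) and (−8, −11).
Chord length = distance between (−4, −13) and (−8, −11) = √20 = 2√5.

2√5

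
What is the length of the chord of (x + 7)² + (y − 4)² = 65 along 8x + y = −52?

The distance from (−7, 4) to the line is 0/√65, and r² = 65.
Half the chord is √(r² − d²) = √(65), so the full chord is 2√65.

2√65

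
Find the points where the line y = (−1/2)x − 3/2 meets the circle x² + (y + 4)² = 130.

(−9, 3) and (11, −7)

Substitute y = (−3 − x)/2:
5x² − 10x − 495 = 0  ⟹  x² − 2x − 99 = 0
x = 11 or x = −9, giving (11, −7) and (−9, 3).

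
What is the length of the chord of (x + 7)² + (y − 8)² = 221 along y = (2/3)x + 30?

From the line, y = (90 + 2x)/3. Substituting:
13x² + 390x + 2808 = 0  ⟹  x² + 30x + 216 = 0
x = −12 or x = −18, giving (−12, 22) and (−18, 18).
|(−12, 22) − (−18, 18)| = √((6)² + (4)²) = 2√13.

2√13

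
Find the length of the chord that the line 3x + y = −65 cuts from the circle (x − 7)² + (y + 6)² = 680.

4√10

Centre (7, −6), r² = 680. Perpendicular distance d from centre to line = |80| / √10 = 80/√10.
Half the chord is √(r² − d²) = √(40), so the full chord is 4√10.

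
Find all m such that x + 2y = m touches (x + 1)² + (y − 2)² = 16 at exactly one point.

Tangency holds when the distance from the centre (−1, 2) to the line equals the radius 4:
|1·(−1) + 2·2 − m| / √5 = 4
|m − (3)| = 4√5.

m = 3 ± 4√5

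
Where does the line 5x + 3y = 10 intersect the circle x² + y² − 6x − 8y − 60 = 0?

Express y = (10 − 5x)/3 and substitute into the circle:
34x² − 34x − 680 = 0  ⟹  x² − x − 20 = 0
x = 5 or x = −4, giving (5, −5) and (−4, 10).

(−4, 10) and (5, −5)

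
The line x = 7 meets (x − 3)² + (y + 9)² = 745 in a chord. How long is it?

54

The distance from (3, −9) to the line is 4, and r² = 745.
Half the chord is √(r² − d²) = √(729), so the full chord is 54.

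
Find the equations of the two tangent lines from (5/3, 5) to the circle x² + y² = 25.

3x + 4y = 25 and y = 5

Write the tangent as mx − y + (5 − m·(5/3)) = 0 and set its distance from the centre to 5:
[m·(−5/3) − (−5)]² = 25(m² + 1)
4m² + 3m = 0, so m = −3/4 or m = 0.
Through (5/3, 5) these give 3x + 4y = 25 and y = 5.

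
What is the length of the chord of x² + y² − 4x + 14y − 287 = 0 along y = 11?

From the line, y = 11. Substituting:
x² − 4x − 12 = 0
x = 6 or x = −2, giving (6, 11) and (−2, 11).
Chord length = distance between (6, 11) and (−2, 11) = √64 = 8.

8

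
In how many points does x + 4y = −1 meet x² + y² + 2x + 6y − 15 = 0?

Substituting the line into the circle gives 17x² + 10x − 263 = 0.
Discriminant = (10)² − 4·17·(−263) = 17984 > 0.
Two real roots: the line is a secant.

2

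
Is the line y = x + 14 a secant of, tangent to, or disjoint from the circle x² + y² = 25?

d² = (1·0 − 1·0 − (−14))²/2 = 98; r² = 25.
Since d² > r², the line lies outside the circle.

disjoint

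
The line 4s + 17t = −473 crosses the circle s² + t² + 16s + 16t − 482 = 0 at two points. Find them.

Express t = (−473 − 4s)/17 and substitute into the circle:
305s² + 7320s − 44225 = 0  ⟹  s² + 24s − 145 = 0
s = 5 or s = −29, giving (5, −29) and (−29, −21).

(−29, −21) and (5, −29)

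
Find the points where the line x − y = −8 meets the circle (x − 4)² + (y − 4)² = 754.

(−19, −11) and (19, 27)

From the line, y = x + 8. Substituting:
2x² − 722 = 0  ⟹  x² − 361 = 0
x = 19 or x = −19, giving (19, 27) and (−19, −11).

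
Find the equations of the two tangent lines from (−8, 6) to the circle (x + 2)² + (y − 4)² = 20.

2x + y = −10 and x − 2y = −20

Let a tangent through (−8, 6) have slope m. Its distance from (−2, 4) must equal 2√5:
[m·(6) − (−2)]² = 20(m² + 1)
2m² + 3m − 2 = 0, so m = −2 or m = 1/2.
With m = −2: 2x + y = −10. With m = 1/2: x − 2y = −20.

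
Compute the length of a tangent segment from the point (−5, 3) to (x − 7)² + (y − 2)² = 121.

2√6

The centre is (7, 2) and r = 11. The square of the distance from P to the centre is 144 + 1 = 145.
By the tangent–radius right angle, tangent length = √(|PO|² − r²) = √24 = 2√6.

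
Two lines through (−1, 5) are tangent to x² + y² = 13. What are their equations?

3x − 2y = −13 and 2x + 3y = 13

A line y − (5) = m(x − (−1)) is tangent when its distance from (0, 0) is √13:
(1m − (−5))² = 13(m² + 1)
6m² − 5m − 6 = 0, so m = 3/2 or m = −2/3.
With m = 3/2: 3x − 2y = −13. With m = −2/3: 2x + 3y = 13.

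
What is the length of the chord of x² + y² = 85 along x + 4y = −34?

Centre (0, 0), r² = 85. Perpendicular distance d from centre to line = |34| / √17 = 34/√17.
Half the chord is √(r² − d²) = √(17), so the full chord is 2√17.

2√17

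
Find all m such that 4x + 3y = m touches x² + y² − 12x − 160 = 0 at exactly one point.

Tangency holds when the distance from the centre (6, 0) to the line equals the radius 14:
|4·6 + 3·0 − m| / √25 = 14
|m − (24)| = 14·5, so m = 94 or m = −46.

m = −46 or m = 94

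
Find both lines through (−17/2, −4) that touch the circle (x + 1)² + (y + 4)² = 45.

2x + y = −21 and 2x − y = −13

A line y − (−4) = m(x − (−17/2)) is tangent when its distance from (−1, −4) is 3√5:
[m·(15/2) − (0)]² = 45(m² + 1)
m² − 4 = 0, so m = −2 or m = 2.
With m = −2: 2x + y = −21. With m = 2: 2x − y = −13.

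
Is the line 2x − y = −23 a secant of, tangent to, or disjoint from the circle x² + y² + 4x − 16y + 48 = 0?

d² = (2·(−2) − 1·8 − (−23))²/5 = 121/5; r² = 20.
Since d² > r², the line lies outside the circle.

disjoint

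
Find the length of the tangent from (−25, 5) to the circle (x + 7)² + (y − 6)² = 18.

The centre is (−7, 6) and r = 3√2. The square of the distance from P to the centre is 324 + 1 = 325.
By the tangent–radius right angle, tangent length = √(|PO|² − r²) = √307.

√307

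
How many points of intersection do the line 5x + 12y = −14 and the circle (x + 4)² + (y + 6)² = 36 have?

1

Substituting the line into the circle gives 169x² + 572x + 484 = 0.
Δ = 327184 − 327184 = 0.
A repeated root: the line is tangent.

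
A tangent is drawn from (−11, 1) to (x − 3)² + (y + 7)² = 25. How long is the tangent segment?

√235

With centre O = (3, −7), |OP|² = 260 and r² = 25.
The tangent meets the radius at right angles, so tangent² = |PO|² − r² = 260 − 25 = 235.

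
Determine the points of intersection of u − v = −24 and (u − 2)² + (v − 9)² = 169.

(−10, 14) and (−3, 21)

From the line, v = u + 24. Substituting:
2u² + 26u + 60 = 0  ⟹  u² + 13u + 30 = 0
u = −3 or u = −10, giving (−3, 21) and (−10, 14).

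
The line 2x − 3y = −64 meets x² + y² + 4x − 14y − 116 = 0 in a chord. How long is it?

Express y = (64 + 2x)/3 and substitute into the circle:
13x² + 208x + 364 = 0  ⟹  x² + 16x + 28 = 0
x = −2 or x = −14, giving (−2, 20) and (−14, 12).
|(−2, 20) − (−14, 12)| = √((12)² + (8)²) = 4√13.

4√13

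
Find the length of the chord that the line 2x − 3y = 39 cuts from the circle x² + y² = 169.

Centre (0, 0), r² = 169. Perpendicular distance d from centre to line = |−39| / √13 = 39/√13.
Half the chord is √(r² − d²) = √(52), so the full chord is 4√13.

4√13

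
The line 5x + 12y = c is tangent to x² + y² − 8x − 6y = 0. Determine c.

c = −9 or c = 121

For a tangent, require d(centre, line) = r = 5.
|5·4 + 12·3 − c| / √169 = 5
|c − (56)| = 5·13, so c = 121 or c = −9.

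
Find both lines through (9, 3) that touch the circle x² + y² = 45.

A line y − (3) = m(x − (9)) is tangent when its distance from (0, 0) is 3√5:
[m·(−9) − (−3)]² = 45(m² + 1)
2m² − 3m − 2 = 0, so m = −1/2 or m = 2.
With m = −1/2: x + 2y = 15. With m = 2: 2x − y = 15.

x + 2y = 15 and 2x − y = 15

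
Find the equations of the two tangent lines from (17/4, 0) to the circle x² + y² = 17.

4x + y = 17 and 4x − y = 17

Write the tangent as mx − y + (0 − m·(17/4)) = 0 and set its distance from the centre to √17:
[m·(−17/4) − (0)]² = 17(m² + 1)
m² − 16 = 0, so m = −4 or m = 4.
Through (17/4, 0) these give 4x + y = 17 and 4x − y = 17.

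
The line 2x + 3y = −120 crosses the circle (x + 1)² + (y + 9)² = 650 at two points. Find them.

(−18, −28) and (−12, −32)

Express y = (−120 − 2x)/3 and substitute into the circle:
13x² + 390x + 2808 = 0  ⟹  x² + 30x + 216 = 0
x = −12 or x = −18, giving (−12, −32) and (−18, −28).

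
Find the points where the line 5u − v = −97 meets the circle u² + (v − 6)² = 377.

Express v = 5u + 97 and substitute into the circle:
26u² + 910u + 7904 = 0  ⟹  u² + 35u + 304 = 0
u = −16 or u = −19, giving (−16, 17) and (−19, 2).

(−19, 2) and (−16, 17)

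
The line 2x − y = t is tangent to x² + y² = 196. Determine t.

The line touches the circle iff its distance from (0, 0) is 14:
|2·0 − 1·0 − t| / √5 = 14
|t| = 14√5.

t = ±14√5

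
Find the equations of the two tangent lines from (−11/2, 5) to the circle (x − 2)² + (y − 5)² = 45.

Write the tangent as mx − y + (5 − m·(−11/2)) = 0 and set its distance from the centre to 3√5:
(15/2m − (0))² = 45(m² + 1)
m² − 4 = 0, so m = −2 or m = 2.
Through (−11/2, 5) these give 2x + y = −6 and 2x − y = −16.

2x + y = −6 and 2x − y = −16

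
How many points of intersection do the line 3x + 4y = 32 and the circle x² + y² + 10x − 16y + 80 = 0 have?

Substituting the line into the circle gives 25x² + 160x + 256 = 0.
Δ = 25600 − 25600 = 0.
A repeated root: the line is tangent.

1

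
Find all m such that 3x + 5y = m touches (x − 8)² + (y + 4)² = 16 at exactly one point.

The line touches the circle iff its distance from (8, −4) is 4:
|3·8 + 5·(−4) − m| / √34 = 4
|m − (4)| = 4√34.

m = 4 ± 4√34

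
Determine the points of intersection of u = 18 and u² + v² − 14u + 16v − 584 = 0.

The line gives u = 18. Substituting into the circle:
v² + 16v − 512 = 0
v = 16 or v = −32, giving (18, 16) and (18, −32).

(18, −32) and (18, 16)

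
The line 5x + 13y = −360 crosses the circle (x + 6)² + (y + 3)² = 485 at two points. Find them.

From the line, y = (−360 − 5x)/13. Substituting:
194x² + 5238x + 27160 = 0  ⟹  x² + 27x + 140 = 0
x = −7 or x = −20, giving (−7, −25) and (−20, −20).

(−20, −20) and (−7, −25)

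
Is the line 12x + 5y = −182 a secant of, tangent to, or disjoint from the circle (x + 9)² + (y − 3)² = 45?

Centre (−9, 3), r² = 45. Distance² from centre to line = (89)²/169 = 7921/169.
Since d² > r², the line lies outside the circle.

disjoint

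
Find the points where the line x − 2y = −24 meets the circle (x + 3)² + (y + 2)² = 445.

(−24, 0) and (8, 16)

Substitute y = (24 + x)/2:
5x² + 80x − 960 = 0  ⟹  x² + 16x − 192 = 0
x = 8 or x = −24, giving (8, 16) and (−24, 0).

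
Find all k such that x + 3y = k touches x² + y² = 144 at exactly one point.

The line touches the circle iff its distance from (0, 0) is 12:
|1·0 + 3·0 − k| / √10 = 12
|k| = 12√10.

k = ±12√10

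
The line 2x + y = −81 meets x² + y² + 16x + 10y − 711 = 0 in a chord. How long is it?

The distance from (−8, −5) to the line is 60/√5, and r² = 800.
Half the chord is √(r² − d²) = √(80), so the full chord is 8√5.

8√5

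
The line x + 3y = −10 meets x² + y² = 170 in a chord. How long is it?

8√10

The distance from (0, 0) to the line is 10/√10, and r² = 170.
Half the chord is √(r² − d²) = √(160), so the full chord is 8√10.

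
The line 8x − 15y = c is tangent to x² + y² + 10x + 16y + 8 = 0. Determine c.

c = −73 or c = 233

Tangency holds when the distance from the centre (−5, −8) to the line equals the radius 9:
|8·(−5) − 15·(−8) − c| / √289 = 9
|c − (80)| = 9·17, so c = 233 or c = −73.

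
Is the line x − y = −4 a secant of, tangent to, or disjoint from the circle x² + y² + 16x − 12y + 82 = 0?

d² = (1·(−8) − 1·6 − (−4))²/2 = 50; r² = 18.
Since d² > r², the line lies outside the circle.

disjoint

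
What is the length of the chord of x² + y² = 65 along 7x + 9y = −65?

Centre (0, 0), r² = 65. Perpendicular distance d from centre to line = |65| / √130 = 65/√130.
Chord = 2√(r² − d²) = 2·√(65/2) = √130.

√130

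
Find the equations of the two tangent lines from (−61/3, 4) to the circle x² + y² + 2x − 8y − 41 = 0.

3x + 7y = −33 and 3x − 7y = −89

A line y − (4) = m(x − (−61/3)) is tangent when its distance from (−1, 4) is √58:
(58/3m − (0))² = 58(m² + 1)
49m² − 9 = 0, so m = −3/7 or m = 3/7.
Through (−61/3, 4) these give 3x + 7y = −33 and 3x − 7y = −89.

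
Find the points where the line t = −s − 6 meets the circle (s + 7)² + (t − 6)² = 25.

(−12, 6) and (−7, 1)

Substitute t = −s − 6:
2s² + 38s + 168 = 0  ⟹  s² + 19s + 84 = 0
s = −7 or s = −12, giving (−7, 1) and (−12, 6).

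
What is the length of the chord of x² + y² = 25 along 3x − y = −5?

Centre (0, 0), r² = 25. Perpendicular distance d from centre to line = |5| / √10 = 5/√10.
Chord = 2√(r² − d²) = 2·√(45/2) = 3√10.

3√10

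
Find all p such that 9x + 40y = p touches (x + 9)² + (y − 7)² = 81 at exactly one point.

For a tangent, require d(centre, line) = r = 9.
|9·(−9) + 40·7 − p| / √1681 = 9
|p − (199)| = 9·41, so p = 568 or p = −170.

p = −170 or p = 568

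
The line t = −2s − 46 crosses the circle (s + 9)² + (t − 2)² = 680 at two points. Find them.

(−31, 16) and (−11, −24)

Express t = −2s − 46 and substitute into the circle:
5s² + 210s + 1705 = 0  ⟹  s² + 42s + 341 = 0
s = −11 or s = −31, giving (−11, −24) and (−31, 16).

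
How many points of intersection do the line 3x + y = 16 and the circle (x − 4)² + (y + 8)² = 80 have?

Substituting the line into the circle gives 10x² − 152x + 512 = 0.
Δ = 23104 − 20480 = 2624.
Two real roots: the line is a secant.

2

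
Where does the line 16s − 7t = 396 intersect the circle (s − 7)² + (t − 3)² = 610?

(16, −20) and (30, 12)

Substitute t = (−396 + 16s)/7:
305s² − 14030s + 146400 = 0  ⟹  s² − 46s + 480 = 0
s = 30 or s = 16, giving (30, 12) and (16, −20).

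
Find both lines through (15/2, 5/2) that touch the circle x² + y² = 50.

Write the tangent as mx − y + (5/2 − m·(15/2)) = 0 and set its distance from the centre to 5√2:
(−15/2m − (−5/2))² = 50(m² + 1)
m² − 6m − 7 = 0, so m = −1 or m = 7.
Through (15/2, 5/2) these give x + y = 10 and 7x − y = 50.

x + y = 10 and 7x − y = 50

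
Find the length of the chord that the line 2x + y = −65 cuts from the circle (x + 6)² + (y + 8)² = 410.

Centre (−6, −8), r² = 410. Perpendicular distance d from centre to line = |45| / √5 = 45/√5.
Half the chord is √(r² − d²) = √(5), so the full chord is 2√5.

2√5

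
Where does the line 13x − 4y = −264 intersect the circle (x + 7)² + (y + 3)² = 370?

(−24, −12) and (−16, 14)

Express y = (264 + 13x)/4 and substitute into the circle:
185x² + 7400x + 71040 = 0  ⟹  x² + 40x + 384 = 0
x = −16 or x = −24, giving (−16, 14) and (−24, −12).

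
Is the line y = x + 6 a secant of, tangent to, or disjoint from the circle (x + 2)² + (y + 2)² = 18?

tangent

Substituting the line into the circle gives 2x² + 20x + 50 = 0.
Δ = 400 − 400 = 0.
A repeated root: the line is tangent.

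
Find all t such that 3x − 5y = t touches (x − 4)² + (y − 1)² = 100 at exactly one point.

For a tangent, require d(centre, line) = r = 10.
|3·4 − 5·1 − t| / √34 = 10
|t − (7)| = 10√34.

t = 7 ± 10√34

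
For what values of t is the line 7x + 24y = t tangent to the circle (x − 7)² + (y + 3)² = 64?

For a tangent, require d(centre, line) = r = 8.
|7·7 + 24·(−3) − t| / √625 = 8
|t − (−23)| = 8·25, so t = 177 or t = −223.

t = −223 or t = 177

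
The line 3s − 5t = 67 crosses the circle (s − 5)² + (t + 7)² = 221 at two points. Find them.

(−6, −17) and (19, −2)

Substitute t = (−67 + 3s)/5:
34s² − 442s − 3876 = 0  ⟹  s² − 13s − 114 = 0
s = 19 or s = −6, giving (19, −2) and (−6, −17).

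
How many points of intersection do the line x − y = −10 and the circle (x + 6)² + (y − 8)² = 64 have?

Substituting the line into the circle gives 2x² + 16x − 24 = 0.
Δ = 256 − (−192) = 448.
Two real roots: the line is a secant.

2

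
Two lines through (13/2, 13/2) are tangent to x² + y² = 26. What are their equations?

A line y − (13/2) = m(x − (13/2)) is tangent when its distance from (0, 0) is √26:
[m·(−13/2) − (−13/2)]² = 26(m² + 1)
5m² − 26m + 5 = 0, so m = 5 or m = 1/5.
With m = 5: 5x − y = 26. With m = 1/5: x − 5y = −26.

5x − y = 26 and x − 5y = −26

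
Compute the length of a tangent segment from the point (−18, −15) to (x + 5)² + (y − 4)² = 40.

With centre O = (−5, 4), |OP|² = 530 and r² = 40.
Power of the point: PT² = |PO|² − r² = 490, so PT = 7√10.

7√10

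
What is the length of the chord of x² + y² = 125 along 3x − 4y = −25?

Centre (0, 0), r² = 125. Perpendicular distance d from centre to line = |25| / √25 = 25/√25.
Half the chord is √(r² − d²) = √(100), so the full chord is 20.

20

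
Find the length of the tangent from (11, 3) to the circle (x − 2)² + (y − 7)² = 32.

√65

The centre is (2, 7) and r = 4√2. The square of the distance from P to the centre is 81 + 16 = 97.
By the tangent–radius right angle, tangent length = √(|PO|² − r²) = √65.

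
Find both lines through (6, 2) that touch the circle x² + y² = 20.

Let a tangent through (6, 2) have slope m. Its distance from (0, 0) must equal 2√5:
[m·(−6) − (−2)]² = 20(m² + 1)
2m² − 3m − 2 = 0, so m = −1/2 or m = 2.
With m = −1/2: x + 2y = 10. With m = 2: 2x − y = 10.

x + 2y = 10 and 2x − y = 10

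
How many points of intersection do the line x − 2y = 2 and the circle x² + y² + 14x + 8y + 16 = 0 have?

Substituting the line into the circle gives 5x² + 68x + 36 = 0.
Discriminant = (68)² − 4·5·(36) = 3904 > 0.
Two real roots: the line is a secant.

2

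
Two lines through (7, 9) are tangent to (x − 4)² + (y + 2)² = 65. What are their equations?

4x − 7y = −35 and 7x + 4y = 85

Let a tangent through (7, 9) have slope m. Its distance from (4, −2) must equal √65:
[m·(−3) − (−11)]² = 65(m² + 1)
28m² + 33m − 28 = 0, so m = 4/7 or m = −7/4.
Through (7, 9) these give 4x − 7y = −35 and 7x + 4y = 85.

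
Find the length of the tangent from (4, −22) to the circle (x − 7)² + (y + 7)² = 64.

With centre O = (7, −7), |OP|² = 234 and r² = 64.
The tangent meets the radius at right angles, so tangent² = |PO|² − r² = 234 − 64 = 170.

√170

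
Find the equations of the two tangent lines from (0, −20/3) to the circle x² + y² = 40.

x + 3y = −20 and x − 3y = 20

A line y − (−20/3) = m(x − (0)) is tangent when its distance from (0, 0) is 2√10:
[m·(0) − (20/3)]² = 40(m² + 1)
9m² − 1 = 0, so m = −1/3 or m = 1/3.
With m = −1/3: x + 3y = −20. With m = 1/3: x − 3y = 20.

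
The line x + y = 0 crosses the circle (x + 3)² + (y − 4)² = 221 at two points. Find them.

From the line, y = −x. Substituting:
2x² + 14x − 196 = 0  ⟹  x² + 7x − 98 = 0
x = 7 or x = −14, giving (7, −7) and (−14, 14).

(−14, 14) and (7, −7)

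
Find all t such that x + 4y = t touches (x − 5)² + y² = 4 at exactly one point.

t = 5 ± 2√17

The line touches the circle iff its distance from (5, 0) is 2:
|1·5 + 4·0 − t| / √17 = 2
|t − (5)| = 2√17.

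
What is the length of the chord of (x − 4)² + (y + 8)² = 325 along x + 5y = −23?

7√26

Substitute y = (−23 − x)/5:
26x² − 234x − 7436 = 0  ⟹  x² − 9x − 286 = 0
x = 22 or x = −13, giving (22, −9) and (−13, −2).
|(22, −9) − (−13, −2)| = √((35)² + (−7)²) = 7√26.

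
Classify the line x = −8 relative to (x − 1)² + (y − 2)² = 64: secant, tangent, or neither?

neither

Centre (1, 2), r² = 64. Distance² from centre to line = (9)² = 81.
Since d² > r², the line lies outside the circle.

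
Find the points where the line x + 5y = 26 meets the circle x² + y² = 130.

From the line, y = (26 − x)/5. Substituting:
26x² − 52x − 2574 = 0  ⟹  x² − 2x − 99 = 0
x = 11 or x = −9, giving (11, 3) and (−9, 7).

(−9, 7) and (11, 3)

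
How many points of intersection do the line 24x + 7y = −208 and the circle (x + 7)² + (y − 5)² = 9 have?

d² = (24·(−7) + 7·5 − (−208))²/625 = 9; r² = 9.
Since d² = r², the line is tangent.

1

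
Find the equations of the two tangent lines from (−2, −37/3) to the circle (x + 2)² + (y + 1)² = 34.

5x + 3y = −47 and 5x − 3y = 27

Let a tangent through (−2, −37/3) have slope m. Its distance from (−2, −1) must equal √34:
(0m − (34/3))² = 34(m² + 1)
9m² − 25 = 0, so m = −5/3 or m = 5/3.
With m = −5/3: 5x + 3y = −47. With m = 5/3: 5x − 3y = 27.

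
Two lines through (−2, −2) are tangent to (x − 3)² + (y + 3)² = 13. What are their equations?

Let a tangent through (−2, −2) have slope m. Its distance from (3, −3) must equal √13:
(5m − (−1))² = 13(m² + 1)
6m² + 5m − 6 = 0, so m = −3/2 or m = 2/3.
Through (−2, −2) these give 3x + 2y = −10 and 2x − 3y = 2.

3x + 2y = −10 and 2x − 3y = 2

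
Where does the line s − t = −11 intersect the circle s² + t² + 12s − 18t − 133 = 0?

Express t = s + 11 and substitute into the circle:
2s² + 16s − 210 = 0  ⟹  s² + 8s − 105 = 0
s = 7 or s = −15, giving (7, 18) and (−15, −4).

(−15, −4) and (7, 18)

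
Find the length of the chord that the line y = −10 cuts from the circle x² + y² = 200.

20

Express y = −10 and substitute into the circle:
x² − 100 = 0
x = 10 or x = −10, giving (10, −10) and (−10, −10).
Chord length = distance between (10, −10) and (−10, −10) = √400 = 20.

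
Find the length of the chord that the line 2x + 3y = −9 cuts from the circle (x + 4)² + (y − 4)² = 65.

Express y = (−9 − 2x)/3 and substitute into the circle:
13x² + 156x = 0  ⟹  x² + 12x = 0
x = 0 or x = −12, giving (0, −3) and (−12, 5).
|(0, −3) − (−12, 5)| = √((12)² + (−8)²) = 4√13.

4√13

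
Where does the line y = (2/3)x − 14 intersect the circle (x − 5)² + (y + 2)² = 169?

Express y = (−42 + 2x)/3 and substitute into the circle:
13x² − 234x = 0  ⟹  x² − 18x = 0
x = 18 or x = 0, giving (18, −2) and (0, −14).

(0, −14) and (18, −2)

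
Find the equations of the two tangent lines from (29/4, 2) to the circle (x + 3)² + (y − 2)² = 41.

Write the tangent as mx − y + (2 − m·(29/4)) = 0 and set its distance from the centre to √41:
[m·(−41/4) − (0)]² = 41(m² + 1)
25m² − 16 = 0, so m = 4/5 or m = −4/5.
Through (29/4, 2) these give 4x − 5y = 19 and 4x + 5y = 39.

4x − 5y = 19 and 4x + 5y = 39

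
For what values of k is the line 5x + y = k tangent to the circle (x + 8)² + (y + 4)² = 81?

Tangency holds when the distance from the centre (−8, −4) to the line equals the radius 9:
|5·(−8) + 1·(−4) − k| / √26 = 9
|k − (−44)| = 9√26.

k = −44 ± 9√26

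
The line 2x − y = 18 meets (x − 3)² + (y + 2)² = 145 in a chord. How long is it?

Centre (3, −2), r² = 145. Perpendicular distance d from centre to line = |−10| / √5 = 10/√5.
Half the chord is √(r² − d²) = √(125), so the full chord is 10√5.

10√5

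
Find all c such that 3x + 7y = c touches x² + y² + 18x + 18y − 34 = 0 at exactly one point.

Tangency holds when the distance from the centre (−9, −9) to the line equals the radius 14:
|3·(−9) + 7·(−9) − c| / √58 = 14
|c − (−90)| = 14√58.

c = −90 ± 14√58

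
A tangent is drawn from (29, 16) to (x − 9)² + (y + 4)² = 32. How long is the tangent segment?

16√3

Centre (9, −4), r² = 32. |PO|² = (20)² + (20)² = 800.
By the tangent–radius right angle, tangent length = √(|PO|² − r²) = √768 = 16√3.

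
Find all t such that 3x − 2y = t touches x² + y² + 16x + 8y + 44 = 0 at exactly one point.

The line touches the circle iff its distance from (−8, −4) is 6:
|3·(−8) − 2·(−4) − t| / √13 = 6
|t − (−16)| = 6√13.

t = −16 ± 6√13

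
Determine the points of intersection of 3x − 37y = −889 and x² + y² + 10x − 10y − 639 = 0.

(−25, 22) and (12, 25)

From the line, y = (889 + 3x)/37. Substituting:
1378x² + 17914x − 413400 = 0  ⟹  x² + 13x − 300 = 0
x = 12 or x = −25, giving (12, 25) and (−25, 22).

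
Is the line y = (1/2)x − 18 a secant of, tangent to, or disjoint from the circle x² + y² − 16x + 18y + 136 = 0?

disjoint

Substituting the line into the circle gives 5x² − 100x + 544 = 0.
Δ = 10000 − 10880 = −880.
No real roots: the line does not meet the circle.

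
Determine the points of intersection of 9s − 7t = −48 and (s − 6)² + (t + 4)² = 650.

Substitute t = (48 + 9s)/7:
130s² + 780s − 24310 = 0  ⟹  s² + 6s − 187 = 0
s = 11 or s = −17, giving (11, 21) and (−17, −15).

(−17, −15) and (11, 21)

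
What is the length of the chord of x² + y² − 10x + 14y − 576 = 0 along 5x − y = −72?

6√26

Substitute y = 5x + 72:
26x² + 780x + 5616 = 0  ⟹  x² + 30x + 216 = 0
x = −12 or x = −18, giving (−12, 12) and (−18, −18).
|(−12, 12) − (−18, −18)| = √((6)² + (30)²) = 6√26.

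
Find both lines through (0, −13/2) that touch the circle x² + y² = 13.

3x + 2y = −13 and 3x − 2y = 13

A line y − (−13/2) = m(x − (0)) is tangent when its distance from (0, 0) is √13:
(0m − (13/2))² = 13(m² + 1)
4m² − 9 = 0, so m = −3/2 or m = 3/2.
With m = −3/2: 3x + 2y = −13. With m = 3/2: 3x − 2y = 13.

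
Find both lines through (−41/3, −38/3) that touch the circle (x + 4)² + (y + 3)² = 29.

Write the tangent as mx − y + (−38/3 − m·(−41/3)) = 0 and set its distance from the centre to √29:
[m·(29/3) − (29/3)]² = 29(m² + 1)
10m² − 29m + 10 = 0, so m = 5/2 or m = 2/5.
Through (−41/3, −38/3) these give 5x − 2y = −43 and 2x − 5y = 36.

5x − 2y = −43 and 2x − 5y = 36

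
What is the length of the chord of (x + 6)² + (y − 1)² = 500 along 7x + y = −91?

From the line, y = −7x − 91. Substituting:
50x² + 1300x + 8000 = 0  ⟹  x² + 26x + 160 = 0
x = −10 or x = −16, giving (−10, −21) and (−16, 21).
Chord length = distance between (−10, −21) and (−16, 21) = √1800 = 30√2.

30√2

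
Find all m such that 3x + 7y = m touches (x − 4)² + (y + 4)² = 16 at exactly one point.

Tangency holds when the distance from the centre (4, −4) to the line equals the radius 4:
|3·4 + 7·(−4) − m| / √58 = 4
|m − (−16)| = 4√58.

m = −16 ± 4√58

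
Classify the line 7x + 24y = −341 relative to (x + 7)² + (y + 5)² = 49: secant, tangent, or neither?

secant

Substituting the line into the circle gives 625x² + 11158x + 48841 = 0.
Discriminant = (11158)² − 4·625·(48841) = 2398464 > 0.
Two real roots: the line is a secant.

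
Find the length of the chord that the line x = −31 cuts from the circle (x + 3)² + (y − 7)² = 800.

The distance from (−3, 7) to the line is 28, and r² = 800.
Half the chord is √(r² − d²) = √(16), so the full chord is 8.

8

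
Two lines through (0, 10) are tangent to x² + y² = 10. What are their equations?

3x + y = 10 and 3x − y = −10

Write the tangent as mx − y + (10 − m·(0)) = 0 and set its distance from the centre to √10:
(0m − (−10))² = 10(m² + 1)
m² − 9 = 0, so m = −3 or m = 3.
Through (0, 10) these give 3x + y = 10 and 3x − y = −10.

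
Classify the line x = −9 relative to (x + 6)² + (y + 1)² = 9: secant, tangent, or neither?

tangent

Centre (−6, −1), r² = 9. Distance² from centre to line = (3)² = 9.
Since d² = r², the line is tangent.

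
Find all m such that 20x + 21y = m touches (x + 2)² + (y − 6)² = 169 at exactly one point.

m = −291 or m = 463

Tangency holds when the distance from the centre (−2, 6) to the line equals the radius 13:
|20·(−2) + 21·6 − m| / √841 = 13
|m − (86)| = 13·29, so m = 463 or m = −291.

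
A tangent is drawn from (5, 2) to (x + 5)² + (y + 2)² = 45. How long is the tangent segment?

√71

With centre O = (−5, −2), |OP|² = 116 and r² = 45.
The tangent meets the radius at right angles, so tangent² = |PO|² − r² = 116 − 45 = 71.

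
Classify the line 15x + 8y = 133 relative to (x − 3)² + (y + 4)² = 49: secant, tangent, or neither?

neither

Substituting the line into the circle gives 289x² − 5334x + 24665 = 0.
Discriminant = (−5334)² − 4·289·(24665) = −61184 < 0.
No real roots: the line does not meet the circle.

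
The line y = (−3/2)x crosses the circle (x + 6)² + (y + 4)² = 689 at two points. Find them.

(−14, 21) and (14, −21)

Express y = (−3x)/2 and substitute into the circle:
13x² − 2548 = 0  ⟹  x² − 196 = 0
x = 14 or x = −14, giving (14, −21) and (−14, 21).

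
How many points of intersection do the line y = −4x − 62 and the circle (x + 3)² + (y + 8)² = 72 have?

0

Centre (−3, −8), r² = 72. Distance² from centre to line = (42)²/17 = 1764/17.
Since d² > r², the line lies outside the circle.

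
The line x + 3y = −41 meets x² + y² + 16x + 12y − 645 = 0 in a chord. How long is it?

17√10

From the line, y = (−41 − x)/3. Substituting:
10x² + 190x − 5600 = 0  ⟹  x² + 19x − 560 = 0
x = 16 or x = −35, giving (16, −19) and (−35, −2).
Chord length = distance between (16, −19) and (−35, −2) = √2890 = 17√10.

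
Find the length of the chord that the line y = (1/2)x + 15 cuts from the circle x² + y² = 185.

2√5

Centre (0, 0), r² = 185. Perpendicular distance d from centre to line = |30| / √5 = 30/√5.
Half the chord is √(r² − d²) = √(5), so the full chord is 2√5.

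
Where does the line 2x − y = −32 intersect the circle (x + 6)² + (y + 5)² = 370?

(−23, −14) and (−9, 14)

Express y = 2x + 32 and substitute into the circle:
5x² + 160x + 1035 = 0  ⟹  x² + 32x + 207 = 0
x = −9 or x = −23, giving (−9, 14) and (−23, −14).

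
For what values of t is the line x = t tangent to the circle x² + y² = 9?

For a tangent, require d(centre, line) = r = 3.
|1·0 + 0·0 − t| / √1 = 3
|t| = 3, so t = 3 or t = −3.

t = −3 or t = 3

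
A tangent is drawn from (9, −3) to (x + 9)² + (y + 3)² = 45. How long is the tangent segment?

With centre O = (−9, −3), |OP|² = 324 and r² = 45.
By the tangent–radius right angle, tangent length = √(|PO|² − r²) = √279 = 3√31.

3√31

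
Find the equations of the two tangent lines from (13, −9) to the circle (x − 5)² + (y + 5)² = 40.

Write the tangent as mx − y + (−9 − m·(13)) = 0 and set its distance from the centre to 2√10:
[m·(−8) − (4)]² = 40(m² + 1)
3m² + 8m − 3 = 0, so m = −3 or m = 1/3.
With m = −3: 3x + y = 30. With m = 1/3: x − 3y = 40.

3x + y = 30 and x − 3y = 40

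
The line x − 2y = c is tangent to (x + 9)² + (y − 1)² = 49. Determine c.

For a tangent, require d(centre, line) = r = 7.
|1·(−9) − 2·1 − c| / √5 = 7
|c − (−11)| = 7√5.

c = −11 ± 7√5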